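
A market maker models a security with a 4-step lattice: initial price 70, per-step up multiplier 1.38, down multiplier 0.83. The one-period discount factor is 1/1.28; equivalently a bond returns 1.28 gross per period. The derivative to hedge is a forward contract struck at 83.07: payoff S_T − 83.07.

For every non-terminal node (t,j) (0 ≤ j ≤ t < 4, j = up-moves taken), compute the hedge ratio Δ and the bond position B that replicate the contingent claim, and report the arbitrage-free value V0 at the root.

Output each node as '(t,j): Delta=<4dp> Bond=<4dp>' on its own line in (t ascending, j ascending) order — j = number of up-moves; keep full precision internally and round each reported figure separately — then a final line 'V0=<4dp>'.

Under the risk-neutral measure, an up-move has probability p* = (R−d)/(u−d) = 0.8182 and values discount at R = 1.28.
Terminal values V(4,·): V(4,0)=-49.8492, V(4,1)=-27.8354, V(4,2)=8.7659, V(4,3)=69.6210, V(4,4)=170.8018
  t=3,j=0: stock 40.0251 → up 55.2346 (V=-27.8354), down 33.2208 (V=-49.8492). Price -24.8733; hedge Δ=1.0000, bond B=-64.8984.
  t=3,j=1: stock 66.5477 → up 91.8359 (V=8.7659), down 55.2346 (V=-27.8354). Price 1.6493; hedge Δ=1.0000, bond B=-64.8984.
  t=3,j=2: stock 110.6456 → up 152.6910 (V=69.6210), down 91.8359 (V=8.7659). Price 45.7472; hedge Δ=1.0000, bond B=-64.8984.
  t=3,j=3: stock 183.9650 → up 253.8718 (V=170.8018), down 152.6910 (V=69.6210). Price 119.0666; hedge Δ=1.0000, bond B=-64.8984.
  t=2,j=0: stock 48.2230 → up 66.5477 (V=1.6493), down 40.0251 (V=-24.8733). Price -2.4789; hedge Δ=1.0000, bond B=-50.7019.
  t=2,j=1: stock 80.1780 → up 110.6456 (V=45.7472), down 66.5477 (V=1.6493). Price 29.4761; hedge Δ=1.0000, bond B=-50.7019.
  t=2,j=2: stock 133.3080 → up 183.9650 (V=119.0666), down 110.6456 (V=45.7472). Price 82.6061; hedge Δ=1.0000, bond B=-50.7019.
  t=1,j=0: stock 58.1000 → up 80.1780 (V=29.4761), down 48.2230 (V=-2.4789). Price 18.4891; hedge Δ=1.0000, bond B=-39.6109.
  t=1,j=1: stock 96.6000 → up 133.3080 (V=82.6061), down 80.1780 (V=29.4761). Price 56.9891; hedge Δ=1.0000, bond B=-39.6109.
  t=0,j=0: stock 70.0000 → up 96.6000 (V=56.9891), down 58.1000 (V=18.4891). Price 39.0540; hedge Δ=1.0000, bond B=-30.9460.
The time-0 hedge costs 39.0540, which is the no-arbitrage price.

(0,0): Delta=1.0000 Bond=-30.9460
(1,0): Delta=1.0000 Bond=-39.6109
(1,1): Delta=1.0000 Bond=-39.6109
(2,0): Delta=1.0000 Bond=-50.7019
(2,1): Delta=1.0000 Bond=-50.7019
(2,2): Delta=1.0000 Bond=-50.7019
(3,0): Delta=1.0000 Bond=-64.8984
(3,1): Delta=1.0000 Bond=-64.8984
(3,2): Delta=1.0000 Bond=-64.8984
(3,3): Delta=1.0000 Bond=-64.8984
V0=39.0540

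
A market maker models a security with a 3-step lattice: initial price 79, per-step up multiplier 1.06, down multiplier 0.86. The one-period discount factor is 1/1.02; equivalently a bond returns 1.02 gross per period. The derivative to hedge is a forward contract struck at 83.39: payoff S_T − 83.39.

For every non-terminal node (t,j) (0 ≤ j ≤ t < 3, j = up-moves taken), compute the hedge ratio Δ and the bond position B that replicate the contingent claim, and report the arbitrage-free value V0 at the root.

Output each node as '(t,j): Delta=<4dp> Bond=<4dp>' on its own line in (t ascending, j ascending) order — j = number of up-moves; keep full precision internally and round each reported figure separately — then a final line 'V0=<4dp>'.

No-arbitrage ⇒ martingale measure with p* = (R−d)/(u−d) = 0.8000.
Payoff layer (t=3): V(3,0)=-33.1416, V(3,1)=-21.4559, V(3,2)=-7.0526, V(3,3)=10.7003
(2,0): S=58.4284. Δ = (V_up−V_dn)/(S_up−S_dn) = (-21.4559−-33.1416)/(61.9341−50.2484) = 1.0000. V = [p*·-21.4559 + (1−p*)·-33.1416]/1.02 = -23.3265. B = V − Δ·S = -81.7549.
(2,1): S=72.0164. Δ = (V_up−V_dn)/(S_up−S_dn) = (-7.0526−-21.4559)/(76.3374−61.9341) = 1.0000. V = [p*·-7.0526 + (1−p*)·-21.4559]/1.02 = -9.7385. B = V − Δ·S = -81.7549.
(2,2): S=88.7644. Δ = (V_up−V_dn)/(S_up−S_dn) = (10.7003−-7.0526)/(94.0903−76.3374) = 1.0000. V = [p*·10.7003 + (1−p*)·-7.0526]/1.02 = 7.0095. B = V − Δ·S = -81.7549.
(1,0): S=67.9400. Δ = (V_up−V_dn)/(S_up−S_dn) = (-9.7385−-23.3265)/(72.0164−58.4284) = 1.0000. V = [p*·-9.7385 + (1−p*)·-23.3265]/1.02 = -12.2119. B = V − Δ·S = -80.1519.
(1,1): S=83.7400. Δ = (V_up−V_dn)/(S_up−S_dn) = (7.0095−-9.7385)/(88.7644−72.0164) = 1.0000. V = [p*·7.0095 + (1−p*)·-9.7385]/1.02 = 3.5881. B = V − Δ·S = -80.1519.
(0,0): S=79.0000. Δ = (V_up−V_dn)/(S_up−S_dn) = (3.5881−-12.2119)/(83.7400−67.9400) = 1.0000. V = [p*·3.5881 + (1−p*)·-12.2119]/1.02 = 0.4197. B = V − Δ·S = -78.5803.
Root portfolio cost Δ·79+B reproduces V0=0.4197.

(0,0): Delta=1.0000 Bond=-78.5803
(1,0): Delta=1.0000 Bond=-80.1519
(1,1): Delta=1.0000 Bond=-80.1519
(2,0): Delta=1.0000 Bond=-81.7549
(2,1): Delta=1.0000 Bond=-81.7549
(2,2): Delta=1.0000 Bond=-81.7549
V0=0.4197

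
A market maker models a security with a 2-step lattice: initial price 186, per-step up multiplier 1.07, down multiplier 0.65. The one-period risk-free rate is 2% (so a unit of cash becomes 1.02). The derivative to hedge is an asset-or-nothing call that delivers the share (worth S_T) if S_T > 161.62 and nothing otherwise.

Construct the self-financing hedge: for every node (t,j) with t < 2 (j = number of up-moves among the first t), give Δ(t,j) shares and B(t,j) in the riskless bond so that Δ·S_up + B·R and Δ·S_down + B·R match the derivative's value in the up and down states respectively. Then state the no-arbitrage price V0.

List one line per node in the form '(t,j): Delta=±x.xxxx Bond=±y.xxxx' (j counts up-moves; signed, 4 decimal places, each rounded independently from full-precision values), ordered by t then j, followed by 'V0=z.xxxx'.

(0,0): Delta=2.3543 Bond=-279.0594
(1,0): Delta=0.0000 Bond=0.0000
(1,1): Delta=2.5476 Bond=-323.1055
V0=158.8492

The replicating-portfolio and risk-neutral prices coincide; use p* = (1.02−0.65)/(1.07−0.65) = 0.8810 for the latter.
Terminal values V(2,·): V(2,0)=0.0000, V(2,1)=0.0000, V(2,2)=212.9514
Node (1,0) S=120.9000: V=(p*·0.0000+(1−p*)·0.0000)/1.02=0.0000; Δ=(0.0000−0.0000)/(129.3630−78.5850)=0.0000; B=V−Δ·S=0.0000
Node (1,1) S=199.0200: V=(p*·212.9514+(1−p*)·0.0000)/1.02=183.9216; Δ=(212.9514−0.0000)/(212.9514−129.3630)=2.5476; B=V−Δ·S=-323.1055
Node (0,0) S=186.0000: V=(p*·183.9216+(1−p*)·0.0000)/1.02=158.8492; Δ=(183.9216−0.0000)/(199.0200−120.9000)=2.3543; B=V−Δ·S=-279.0594
Check: Δ(0,0)·S0 + B(0,0) = 158.8492 = V0.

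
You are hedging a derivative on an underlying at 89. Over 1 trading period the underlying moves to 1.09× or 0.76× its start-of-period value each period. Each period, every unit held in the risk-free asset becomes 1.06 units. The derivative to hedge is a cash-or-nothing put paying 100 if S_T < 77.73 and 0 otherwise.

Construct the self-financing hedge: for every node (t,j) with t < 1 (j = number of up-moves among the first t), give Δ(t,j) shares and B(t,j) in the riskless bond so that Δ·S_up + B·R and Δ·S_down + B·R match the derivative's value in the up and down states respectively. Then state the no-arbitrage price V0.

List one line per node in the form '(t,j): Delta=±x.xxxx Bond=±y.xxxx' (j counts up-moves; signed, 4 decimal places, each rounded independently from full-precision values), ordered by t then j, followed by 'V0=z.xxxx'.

(0,0): Delta=-3.4048 Bond=311.6066
V0=8.5763

Since d<R<u, set p* = (R−d)/(u−d) = 0.9091; price each node as the discounted p*-expectation of its children.
At expiry t=1: V(1,0)=100.0000, V(1,1)=0.0000
Node (0,0) S=89.0000: V=(p*·0.0000+(1−p*)·100.0000)/1.06=8.5763; Δ=(0.0000−100.0000)/(97.0100−67.6400)=-3.4048; B=V−Δ·S=311.6066
Root portfolio cost Δ·89+B reproduces V0=8.5763.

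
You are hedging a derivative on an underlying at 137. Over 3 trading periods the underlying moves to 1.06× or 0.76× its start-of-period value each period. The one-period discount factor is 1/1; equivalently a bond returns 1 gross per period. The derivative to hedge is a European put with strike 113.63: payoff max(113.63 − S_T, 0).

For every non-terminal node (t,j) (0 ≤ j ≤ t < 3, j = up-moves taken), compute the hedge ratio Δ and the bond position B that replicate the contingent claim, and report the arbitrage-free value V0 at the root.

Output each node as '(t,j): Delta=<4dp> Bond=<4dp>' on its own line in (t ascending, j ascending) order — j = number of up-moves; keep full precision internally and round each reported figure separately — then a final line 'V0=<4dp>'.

(0,0): Delta=-0.2547 Bond=38.1836
(1,0): Delta=-0.9140 Bond=106.8220
(1,1): Delta=-0.1366 Bond=21.0240
(2,0): Delta=-1.0000 Bond=113.6300
(2,1): Delta=-0.8985 Bond=105.1199
(2,2): Delta=0.0000 Bond=0.0000
V0=3.2840

The replicating-portfolio and risk-neutral prices coincide; use p* = (1−0.76)/(1.06−0.76) = 0.8000 for the latter.
Terminal payoffs: V(3,0)=53.4903, V(3,1)=29.7509, V(3,2)=0.0000, V(3,3)=0.0000
(2,0): S=79.1312. Δ = (V_up−V_dn)/(S_up−S_dn) = (29.7509−53.4903)/(83.8791−60.1397) = -1.0000. V = [p*·29.7509 + (1−p*)·53.4903]/1 = 34.4988. B = V − Δ·S = 113.6300.
(2,1): S=110.3672. Δ = (V_up−V_dn)/(S_up−S_dn) = (0.0000−29.7509)/(116.9892−83.8791) = -0.8985. V = [p*·0.0000 + (1−p*)·29.7509]/1 = 5.9502. B = V − Δ·S = 105.1199.
(2,2): S=153.9332. Δ = (V_up−V_dn)/(S_up−S_dn) = (0.0000−0.0000)/(163.1692−116.9892) = 0.0000. V = [p*·0.0000 + (1−p*)·0.0000]/1 = 0.0000. B = V − Δ·S = 0.0000.
(1,0): S=104.1200. Δ = (V_up−V_dn)/(S_up−S_dn) = (5.9502−34.4988)/(110.3672−79.1312) = -0.9140. V = [p*·5.9502 + (1−p*)·34.4988]/1 = 11.6599. B = V − Δ·S = 106.8220.
(1,1): S=145.2200. Δ = (V_up−V_dn)/(S_up−S_dn) = (0.0000−5.9502)/(153.9332−110.3672) = -0.1366. V = [p*·0.0000 + (1−p*)·5.9502]/1 = 1.1900. B = V − Δ·S = 21.0240.
(0,0): S=137.0000. Δ = (V_up−V_dn)/(S_up−S_dn) = (1.1900−11.6599)/(145.2200−104.1200) = -0.2547. V = [p*·1.1900 + (1−p*)·11.6599]/1 = 3.2840. B = V − Δ·S = 38.1836.
Root portfolio cost Δ·137+B reproduces V0=3.2840.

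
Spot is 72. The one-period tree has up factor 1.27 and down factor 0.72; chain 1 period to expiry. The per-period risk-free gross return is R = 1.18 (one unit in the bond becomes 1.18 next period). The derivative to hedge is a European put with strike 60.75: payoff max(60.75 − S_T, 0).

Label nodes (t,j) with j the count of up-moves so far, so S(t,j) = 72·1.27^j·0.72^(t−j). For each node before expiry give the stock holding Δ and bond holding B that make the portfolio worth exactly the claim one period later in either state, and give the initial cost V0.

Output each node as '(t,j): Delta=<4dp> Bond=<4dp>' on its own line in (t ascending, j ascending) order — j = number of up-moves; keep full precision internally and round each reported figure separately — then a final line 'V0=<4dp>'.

(0,0): Delta=-0.2250 Bond=17.4356
V0=1.2356

Under the risk-neutral measure, an up-move has probability p* = (R−d)/(u−d) = 0.8364 and values discount at R = 1.18.
Payoff layer (t=1): V(1,0)=8.9100, V(1,1)=0.0000
Node (0,0) S=72.0000: V=(p*·0.0000+(1−p*)·8.9100)/1.18=1.2356; Δ=(0.0000−8.9100)/(91.4400−51.8400)=-0.2250; B=V−Δ·S=17.4356
Self-financing check: at every node Δ·S+B equals the discounted successor values.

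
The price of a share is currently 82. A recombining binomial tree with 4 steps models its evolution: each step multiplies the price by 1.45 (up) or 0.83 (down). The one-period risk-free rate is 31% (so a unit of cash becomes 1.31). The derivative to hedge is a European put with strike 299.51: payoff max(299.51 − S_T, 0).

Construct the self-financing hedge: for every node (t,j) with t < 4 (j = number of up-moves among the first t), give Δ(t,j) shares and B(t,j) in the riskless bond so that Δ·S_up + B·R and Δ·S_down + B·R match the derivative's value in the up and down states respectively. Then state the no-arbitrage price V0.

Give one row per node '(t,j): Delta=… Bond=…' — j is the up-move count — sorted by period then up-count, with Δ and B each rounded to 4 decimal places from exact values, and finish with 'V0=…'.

(0,0): Delta=-0.7443 Bond=88.4183
(1,0): Delta=-1.0000 Bond=133.2286
(1,1): Delta=-0.7016 Bond=110.7528
(2,0): Delta=-1.0000 Bond=174.5295
(2,1): Delta=-1.0000 Bond=174.5295
(2,2): Delta=-0.6518 Bond=136.4985
(3,0): Delta=-1.0000 Bond=228.6336
(3,1): Delta=-1.0000 Bond=228.6336
(3,2): Delta=-1.0000 Bond=228.6336
(3,3): Delta=-0.5937 Bond=164.2820
V0=27.3829

Under the risk-neutral measure, an up-move has probability p* = (R−d)/(u−d) = 0.7742 and values discount at R = 1.31.
Payoff layer (t=4): V(4,0)=260.5942, V(4,1)=231.5245, V(4,2)=180.7402, V(4,3)=92.0206, V(4,4)=0.0000
(3,0): S=46.8865. Δ = (V_up−V_dn)/(S_up−S_dn) = (231.5245−260.5942)/(67.9855−38.9158) = -1.0000. V = [p*·231.5245 + (1−p*)·260.5942]/1.31 = 181.7471. B = V − Δ·S = 228.6336.
(3,1): S=81.9102. Δ = (V_up−V_dn)/(S_up−S_dn) = (180.7402−231.5245)/(118.7698−67.9855) = -1.0000. V = [p*·180.7402 + (1−p*)·231.5245]/1.31 = 146.7234. B = V − Δ·S = 228.6336.
(3,2): S=143.0961. Δ = (V_up−V_dn)/(S_up−S_dn) = (92.0206−180.7402)/(207.4894−118.7698) = -1.0000. V = [p*·92.0206 + (1−p*)·180.7402]/1.31 = 85.5374. B = V − Δ·S = 228.6336.
(3,3): S=249.9872. Δ = (V_up−V_dn)/(S_up−S_dn) = (0.0000−92.0206)/(362.4815−207.4894) = -0.5937. V = [p*·0.0000 + (1−p*)·92.0206]/1.31 = 15.8617. B = V − Δ·S = 164.2820.
(2,0): S=56.4898. Δ = (V_up−V_dn)/(S_up−S_dn) = (146.7234−181.7471)/(81.9102−46.8865) = -1.0000. V = [p*·146.7234 + (1−p*)·181.7471]/1.31 = 118.0397. B = V − Δ·S = 174.5295.
(2,1): S=98.6870. Δ = (V_up−V_dn)/(S_up−S_dn) = (85.5374−146.7234)/(143.0961−81.9102) = -1.0000. V = [p*·85.5374 + (1−p*)·146.7234]/1.31 = 75.8425. B = V − Δ·S = 174.5295.
(2,2): S=172.4050. Δ = (V_up−V_dn)/(S_up−S_dn) = (15.8617−85.5374)/(249.9872−143.0961) = -0.6518. V = [p*·15.8617 + (1−p*)·85.5374]/1.31 = 24.1183. B = V − Δ·S = 136.4985.
(1,0): S=68.0600. Δ = (V_up−V_dn)/(S_up−S_dn) = (75.8425−118.0397)/(98.6870−56.4898) = -1.0000. V = [p*·75.8425 + (1−p*)·118.0397]/1.31 = 65.1686. B = V − Δ·S = 133.2286.
(1,1): S=118.9000. Δ = (V_up−V_dn)/(S_up−S_dn) = (24.1183−75.8425)/(172.4050−98.6870) = -0.7016. V = [p*·24.1183 + (1−p*)·75.8425]/1.31 = 27.3267. B = V − Δ·S = 110.7528.
(0,0): S=82.0000. Δ = (V_up−V_dn)/(S_up−S_dn) = (27.3267−65.1686)/(118.9000−68.0600) = -0.7443. V = [p*·27.3267 + (1−p*)·65.1686]/1.31 = 27.3829. B = V − Δ·S = 88.4183.
The time-0 hedge costs 27.3829, which is the no-arbitrage price.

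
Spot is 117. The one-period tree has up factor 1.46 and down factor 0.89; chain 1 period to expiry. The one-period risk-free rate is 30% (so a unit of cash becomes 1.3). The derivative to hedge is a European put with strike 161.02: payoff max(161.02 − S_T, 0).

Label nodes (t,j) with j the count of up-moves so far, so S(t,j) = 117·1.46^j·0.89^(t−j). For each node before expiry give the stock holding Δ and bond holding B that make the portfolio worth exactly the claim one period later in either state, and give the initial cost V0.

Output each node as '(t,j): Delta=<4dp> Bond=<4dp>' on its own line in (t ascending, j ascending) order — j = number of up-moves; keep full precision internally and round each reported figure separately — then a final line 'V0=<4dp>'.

(0,0): Delta=-0.8531 Bond=112.0910
V0=12.2839

Since d<R<u, set p* = (R−d)/(u−d) = 0.7193; price each node as the discounted p*-expectation of its children.
Terminal payoffs: V(1,0)=56.8900, V(1,1)=0.0000
  t=0,j=0: stock 117.0000 → up 170.8200 (V=0.0000), down 104.1300 (V=56.8900). Price 12.2839; hedge Δ=-0.8531, bond B=112.0910.
Each (Δ,B) replicates both successor values, so the strategy is self-financing and V0 is arbitrage-free.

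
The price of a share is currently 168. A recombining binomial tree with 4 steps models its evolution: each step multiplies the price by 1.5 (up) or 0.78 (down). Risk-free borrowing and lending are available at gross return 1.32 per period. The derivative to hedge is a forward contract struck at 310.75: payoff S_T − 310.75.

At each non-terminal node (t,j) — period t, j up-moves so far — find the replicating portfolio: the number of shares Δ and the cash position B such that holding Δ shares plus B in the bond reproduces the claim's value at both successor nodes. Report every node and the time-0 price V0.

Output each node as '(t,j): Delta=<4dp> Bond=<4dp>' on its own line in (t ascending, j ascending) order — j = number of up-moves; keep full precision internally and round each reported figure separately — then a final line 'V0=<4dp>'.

(0,0): Delta=1.0000 Bond=-102.3565
(1,0): Delta=1.0000 Bond=-135.1106
(1,1): Delta=1.0000 Bond=-135.1106
(2,0): Delta=1.0000 Bond=-178.3460
(2,1): Delta=1.0000 Bond=-178.3460
(2,2): Delta=1.0000 Bond=-178.3460
(3,0): Delta=1.0000 Bond=-235.4167
(3,1): Delta=1.0000 Bond=-235.4167
(3,2): Delta=1.0000 Bond=-235.4167
(3,3): Delta=1.0000 Bond=-235.4167
V0=65.6435

No-arbitrage ⇒ martingale measure with p* = (R−d)/(u−d) = 0.7500.
Payoff layer (t=4): V(4,0)=-248.5647, V(4,1)=-191.1629, V(4,2)=-80.7748, V(4,3)=131.5100, V(4,4)=539.7500
(3,0): S=79.7247. Δ = (V_up−V_dn)/(S_up−S_dn) = (-191.1629−-248.5647)/(119.5871−62.1853) = 1.0000. V = [p*·-191.1629 + (1−p*)·-248.5647]/1.32 = -155.6919. B = V − Δ·S = -235.4167.
(3,1): S=153.3168. Δ = (V_up−V_dn)/(S_up−S_dn) = (-80.7748−-191.1629)/(229.9752−119.5871) = 1.0000. V = [p*·-80.7748 + (1−p*)·-191.1629]/1.32 = -82.0999. B = V − Δ·S = -235.4167.
(3,2): S=294.8400. Δ = (V_up−V_dn)/(S_up−S_dn) = (131.5100−-80.7748)/(442.2600−229.9752) = 1.0000. V = [p*·131.5100 + (1−p*)·-80.7748]/1.32 = 59.4233. B = V − Δ·S = -235.4167.
(3,3): S=567.0000. Δ = (V_up−V_dn)/(S_up−S_dn) = (539.7500−131.5100)/(850.5000−442.2600) = 1.0000. V = [p*·539.7500 + (1−p*)·131.5100]/1.32 = 331.5833. B = V − Δ·S = -235.4167.
(2,0): S=102.2112. Δ = (V_up−V_dn)/(S_up−S_dn) = (-82.0999−-155.6919)/(153.3168−79.7247) = 1.0000. V = [p*·-82.0999 + (1−p*)·-155.6919]/1.32 = -76.1348. B = V − Δ·S = -178.3460.
(2,1): S=196.5600. Δ = (V_up−V_dn)/(S_up−S_dn) = (59.4233−-82.0999)/(294.8400−153.3168) = 1.0000. V = [p*·59.4233 + (1−p*)·-82.0999]/1.32 = 18.2140. B = V − Δ·S = -178.3460.
(2,2): S=378.0000. Δ = (V_up−V_dn)/(S_up−S_dn) = (331.5833−59.4233)/(567.0000−294.8400) = 1.0000. V = [p*·331.5833 + (1−p*)·59.4233]/1.32 = 199.6540. B = V − Δ·S = -178.3460.
(1,0): S=131.0400. Δ = (V_up−V_dn)/(S_up−S_dn) = (18.2140−-76.1348)/(196.5600−102.2112) = 1.0000. V = [p*·18.2140 + (1−p*)·-76.1348]/1.32 = -4.0706. B = V − Δ·S = -135.1106.
(1,1): S=252.0000. Δ = (V_up−V_dn)/(S_up−S_dn) = (199.6540−18.2140)/(378.0000−196.5600) = 1.0000. V = [p*·199.6540 + (1−p*)·18.2140]/1.32 = 116.8894. B = V − Δ·S = -135.1106.
(0,0): S=168.0000. Δ = (V_up−V_dn)/(S_up−S_dn) = (116.8894−-4.0706)/(252.0000−131.0400) = 1.0000. V = [p*·116.8894 + (1−p*)·-4.0706]/1.32 = 65.6435. B = V − Δ·S = -102.3565.
Check: Δ(0,0)·S0 + B(0,0) = 65.6435 = V0.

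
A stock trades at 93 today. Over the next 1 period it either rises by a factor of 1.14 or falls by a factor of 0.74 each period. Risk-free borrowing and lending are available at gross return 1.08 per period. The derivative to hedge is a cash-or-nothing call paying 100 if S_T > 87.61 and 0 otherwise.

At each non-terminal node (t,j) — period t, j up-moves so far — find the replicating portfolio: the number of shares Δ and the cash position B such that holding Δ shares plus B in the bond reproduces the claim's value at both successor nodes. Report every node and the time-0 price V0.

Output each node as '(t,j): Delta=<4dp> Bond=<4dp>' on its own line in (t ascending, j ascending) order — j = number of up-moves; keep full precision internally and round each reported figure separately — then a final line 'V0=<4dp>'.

(0,0): Delta=2.6882 Bond=-171.2963
V0=78.7037

Since d<R<u, set p* = (R−d)/(u−d) = 0.8500; price each node as the discounted p*-expectation of its children.
Terminal values V(1,·): V(1,0)=0.0000, V(1,1)=100.0000
(0,0): S=93.0000. Δ = (V_up−V_dn)/(S_up−S_dn) = (100.0000−0.0000)/(106.0200−68.8200) = 2.6882. V = [p*·100.0000 + (1−p*)·0.0000]/1.08 = 78.7037. B = V − Δ·S = -171.2963.
Check: Δ(0,0)·S0 + B(0,0) = 78.7037 = V0.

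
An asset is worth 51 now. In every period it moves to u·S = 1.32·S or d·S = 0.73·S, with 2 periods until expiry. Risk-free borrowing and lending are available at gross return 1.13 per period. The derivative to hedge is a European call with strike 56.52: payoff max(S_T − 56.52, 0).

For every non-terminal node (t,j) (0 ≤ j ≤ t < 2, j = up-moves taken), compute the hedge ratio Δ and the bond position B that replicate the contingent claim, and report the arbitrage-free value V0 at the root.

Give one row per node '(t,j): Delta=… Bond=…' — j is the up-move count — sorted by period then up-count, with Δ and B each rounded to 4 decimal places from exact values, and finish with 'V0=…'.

(0,0): Delta=0.6449 Bond=-21.2468
(1,0): Delta=0.0000 Bond=0.0000
(1,1): Delta=0.8143 Bond=-35.4132
V0=11.6421

The replicating-portfolio and risk-neutral prices coincide; use p* = (1.13−0.73)/(1.32−0.73) = 0.6780 for the latter.
At expiry t=2: V(2,0)=0.0000, V(2,1)=0.0000, V(2,2)=32.3424
Node (1,0) S=37.2300: V=(p*·0.0000+(1−p*)·0.0000)/1.13=0.0000; Δ=(0.0000−0.0000)/(49.1436−27.1779)=0.0000; B=V−Δ·S=0.0000
Node (1,1) S=67.3200: V=(p*·32.3424+(1−p*)·0.0000)/1.13=19.4045; Δ=(32.3424−0.0000)/(88.8624−49.1436)=0.8143; B=V−Δ·S=-35.4132
Node (0,0) S=51.0000: V=(p*·19.4045+(1−p*)·0.0000)/1.13=11.6421; Δ=(19.4045−0.0000)/(67.3200−37.2300)=0.6449; B=V−Δ·S=-21.2468
The time-0 hedge costs 11.6421, which is the no-arbitrage price.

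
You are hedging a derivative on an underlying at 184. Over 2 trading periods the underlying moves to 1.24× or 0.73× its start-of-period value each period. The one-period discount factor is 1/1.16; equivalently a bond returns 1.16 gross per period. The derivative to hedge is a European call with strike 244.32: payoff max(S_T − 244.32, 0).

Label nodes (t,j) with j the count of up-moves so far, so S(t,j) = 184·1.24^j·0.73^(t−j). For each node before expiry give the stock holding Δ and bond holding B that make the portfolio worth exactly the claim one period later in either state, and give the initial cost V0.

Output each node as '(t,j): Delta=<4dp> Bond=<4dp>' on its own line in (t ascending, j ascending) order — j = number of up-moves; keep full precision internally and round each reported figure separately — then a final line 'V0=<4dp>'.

Since d<R<u, set p* = (R−d)/(u−d) = 0.8431; price each node as the discounted p*-expectation of its children.
Terminal values V(2,·): V(2,0)=0.0000, V(2,1)=0.0000, V(2,2)=38.5984
  t=1,j=0: stock 134.3200 → up 166.5568 (V=0.0000), down 98.0536 (V=0.0000). Price 0.0000; hedge Δ=0.0000, bond B=0.0000.
  t=1,j=1: stock 228.1600 → up 282.9184 (V=38.5984), down 166.5568 (V=0.0000). Price 28.0550; hedge Δ=0.3317, bond B=-47.6282.
  t=0,j=0: stock 184.0000 → up 228.1600 (V=28.0550), down 134.3200 (V=0.0000). Price 20.3915; hedge Δ=0.2990, bond B=-34.6182.
The time-0 hedge costs 20.3915, which is the no-arbitrage price.

(0,0): Delta=0.2990 Bond=-34.6182
(1,0): Delta=0.0000 Bond=0.0000
(1,1): Delta=0.3317 Bond=-47.6282
V0=20.3915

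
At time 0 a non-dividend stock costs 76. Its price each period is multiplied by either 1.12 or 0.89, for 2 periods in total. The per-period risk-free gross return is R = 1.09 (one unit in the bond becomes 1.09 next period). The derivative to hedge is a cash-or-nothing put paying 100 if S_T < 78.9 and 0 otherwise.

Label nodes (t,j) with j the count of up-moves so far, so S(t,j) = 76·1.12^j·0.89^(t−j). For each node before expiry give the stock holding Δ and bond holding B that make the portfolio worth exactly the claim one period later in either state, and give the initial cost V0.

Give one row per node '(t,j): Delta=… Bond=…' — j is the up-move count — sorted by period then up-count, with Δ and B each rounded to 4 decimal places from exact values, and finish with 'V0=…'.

Risk-neutral probability p* = (R−d)/(u−d) = (1.09−0.89)/(1.12−0.89) = 0.8696.
Terminal values V(2,·): V(2,0)=100.0000, V(2,1)=100.0000, V(2,2)=0.0000
  t=1,j=0: stock 67.6400 → up 75.7568 (V=100.0000), down 60.1996 (V=100.0000). Price 91.7431; hedge Δ=0.0000, bond B=91.7431.
  t=1,j=1: stock 85.1200 → up 95.3344 (V=0.0000), down 75.7568 (V=100.0000). Price 11.9665; hedge Δ=-5.1079, bond B=446.7491.
  t=0,j=0: stock 76.0000 → up 85.1200 (V=11.9665), down 67.6400 (V=91.7431). Price 20.5249; hedge Δ=-4.5639, bond B=367.3798.
Root portfolio cost Δ·76+B reproduces V0=20.5249.

(0,0): Delta=-4.5639 Bond=367.3798
(1,0): Delta=0.0000 Bond=91.7431
(1,1): Delta=-5.1079 Bond=446.7491
V0=20.5249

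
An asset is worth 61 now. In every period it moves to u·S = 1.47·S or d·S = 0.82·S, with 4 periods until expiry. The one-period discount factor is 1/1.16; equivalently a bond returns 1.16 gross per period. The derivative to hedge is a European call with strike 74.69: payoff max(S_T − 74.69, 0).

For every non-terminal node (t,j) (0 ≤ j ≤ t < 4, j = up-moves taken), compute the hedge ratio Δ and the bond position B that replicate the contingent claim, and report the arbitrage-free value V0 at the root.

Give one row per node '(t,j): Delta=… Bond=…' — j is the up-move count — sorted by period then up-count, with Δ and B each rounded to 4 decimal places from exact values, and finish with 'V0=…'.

(0,0): Delta=0.8161 Bond=-25.5195
(1,0): Delta=0.5984 Bond=-18.7146
(1,1): Delta=0.9268 Bond=-39.5299
(2,0): Delta=0.2358 Bond=-6.8373
(2,1): Delta=0.7828 Bond=-35.2684
(2,2): Delta=1.0000 Bond=-55.5068
(3,0): Delta=0.0000 Bond=0.0000
(3,1): Delta=0.3558 Bond=-15.1628
(3,2): Delta=1.0000 Bond=-64.3879
(3,3): Delta=1.0000 Bond=-64.3879
V0=24.2605

Under the risk-neutral measure, an up-move has probability p* = (R−d)/(u−d) = 0.5231 and values discount at R = 1.16.
At expiry t=4: V(4,0)=0.0000, V(4,1)=0.0000, V(4,2)=13.9423, V(4,3)=84.1997, V(4,4)=210.1488
Node (3,0) S=33.6334: V=(p*·0.0000+(1−p*)·0.0000)/1.16=0.0000; Δ=(0.0000−0.0000)/(49.4412−27.5794)=0.0000; B=V−Δ·S=0.0000
Node (3,1) S=60.2941: V=(p*·13.9423+(1−p*)·0.0000)/1.16=6.2870; Δ=(13.9423−0.0000)/(88.6323−49.4412)=0.3558; B=V−Δ·S=-15.1628
Node (3,2) S=108.0882: V=(p*·84.1997+(1−p*)·13.9423)/1.16=43.7003; Δ=(84.1997−13.9423)/(158.8897−88.6323)=1.0000; B=V−Δ·S=-64.3879
Node (3,3) S=193.7679: V=(p*·210.1488+(1−p*)·84.1997)/1.16=129.3800; Δ=(210.1488−84.1997)/(284.8388−158.8897)=1.0000; B=V−Δ·S=-64.3879
Node (2,0) S=41.0164: V=(p*·6.2870+(1−p*)·0.0000)/1.16=2.8350; Δ=(6.2870−0.0000)/(60.2941−33.6334)=0.2358; B=V−Δ·S=-6.8373
Node (2,1) S=73.5294: V=(p*·43.7003+(1−p*)·6.2870)/1.16=22.2905; Δ=(43.7003−6.2870)/(108.0882−60.2941)=0.7828; B=V−Δ·S=-35.2684
Node (2,2) S=131.8149: V=(p*·129.3800+(1−p*)·43.7003)/1.16=76.3081; Δ=(129.3800−43.7003)/(193.7679−108.0882)=1.0000; B=V−Δ·S=-55.5068
Node (1,0) S=50.0200: V=(p*·22.2905+(1−p*)·2.8350)/1.16=11.2170; Δ=(22.2905−2.8350)/(73.5294−41.0164)=0.5984; B=V−Δ·S=-18.7146
Node (1,1) S=89.6700: V=(p*·76.3081+(1−p*)·22.2905)/1.16=43.5740; Δ=(76.3081−22.2905)/(131.8149−73.5294)=0.9268; B=V−Δ·S=-39.5299
Node (0,0) S=61.0000: V=(p*·43.5740+(1−p*)·11.2170)/1.16=24.2605; Δ=(43.5740−11.2170)/(89.6700−50.0200)=0.8161; B=V−Δ·S=-25.5195
Root portfolio cost Δ·61+B reproduces V0=24.2605.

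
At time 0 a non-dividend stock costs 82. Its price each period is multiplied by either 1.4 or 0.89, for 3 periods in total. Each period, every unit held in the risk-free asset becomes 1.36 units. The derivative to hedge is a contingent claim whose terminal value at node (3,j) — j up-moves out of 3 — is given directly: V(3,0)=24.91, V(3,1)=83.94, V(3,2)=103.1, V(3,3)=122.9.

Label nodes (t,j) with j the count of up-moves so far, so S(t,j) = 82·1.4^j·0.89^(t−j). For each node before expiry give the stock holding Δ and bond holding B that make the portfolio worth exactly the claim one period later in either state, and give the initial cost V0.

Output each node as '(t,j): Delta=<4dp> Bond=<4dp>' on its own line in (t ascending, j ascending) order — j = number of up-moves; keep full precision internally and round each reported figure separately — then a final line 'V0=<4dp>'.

(0,0): Delta=0.2579 Bond=25.8548
(1,0): Delta=0.4403 Bond=21.8518
(1,1): Delta=0.2480 Bond=36.2954
(2,0): Delta=1.7820 Bond=-57.4288
(2,1): Delta=0.3677 Bond=37.1352
(2,2): Delta=0.2416 Bond=50.4022
V0=47.0028

Since d<R<u, set p* = (R−d)/(u−d) = 0.9216; price each node as the discounted p*-expectation of its children.
Payoff layer (t=3): V(3,0)=24.9100, V(3,1)=83.9400, V(3,2)=103.1000, V(3,3)=122.9000
(2,0): S=64.9522. Δ = (V_up−V_dn)/(S_up−S_dn) = (83.9400−24.9100)/(90.9331−57.8075) = 1.7820. V = [p*·83.9400 + (1−p*)·24.9100]/1.36 = 58.3163. B = V − Δ·S = -57.4288.
(2,1): S=102.1720. Δ = (V_up−V_dn)/(S_up−S_dn) = (103.1000−83.9400)/(143.0408−90.9331) = 0.3677. V = [p*·103.1000 + (1−p*)·83.9400]/1.36 = 74.7039. B = V − Δ·S = 37.1352.
(2,2): S=160.7200. Δ = (V_up−V_dn)/(S_up−S_dn) = (122.9000−103.1000)/(225.0080−143.0408) = 0.2416. V = [p*·122.9000 + (1−p*)·103.1000]/1.36 = 89.2258. B = V − Δ·S = 50.4022.
(1,0): S=72.9800. Δ = (V_up−V_dn)/(S_up−S_dn) = (74.7039−58.3163)/(102.1720−64.9522) = 0.4403. V = [p*·74.7039 + (1−p*)·58.3163]/1.36 = 53.9842. B = V − Δ·S = 21.8518.
(1,1): S=114.8000. Δ = (V_up−V_dn)/(S_up−S_dn) = (89.2258−74.7039)/(160.7200−102.1720) = 0.2480. V = [p*·89.2258 + (1−p*)·74.7039]/1.36 = 64.7697. B = V − Δ·S = 36.2954.
(0,0): S=82.0000. Δ = (V_up−V_dn)/(S_up−S_dn) = (64.7697−53.9842)/(114.8000−72.9800) = 0.2579. V = [p*·64.7697 + (1−p*)·53.9842]/1.36 = 47.0028. B = V − Δ·S = 25.8548.
Root portfolio cost Δ·82+B reproduces V0=47.0028.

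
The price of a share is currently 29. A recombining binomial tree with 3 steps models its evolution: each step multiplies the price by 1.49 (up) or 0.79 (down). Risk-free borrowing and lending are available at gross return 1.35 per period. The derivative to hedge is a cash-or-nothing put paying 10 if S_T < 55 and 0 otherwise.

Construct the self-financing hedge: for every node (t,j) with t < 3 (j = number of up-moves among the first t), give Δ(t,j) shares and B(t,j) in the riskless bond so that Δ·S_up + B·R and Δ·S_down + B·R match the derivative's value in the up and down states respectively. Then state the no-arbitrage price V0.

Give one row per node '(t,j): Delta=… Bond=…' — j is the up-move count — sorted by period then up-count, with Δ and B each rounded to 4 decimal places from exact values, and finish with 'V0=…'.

Risk-neutral probability p* = (R−d)/(u−d) = (1.35−0.79)/(1.49−0.79) = 0.8000.
At expiry t=3: V(3,0)=10.0000, V(3,1)=10.0000, V(3,2)=10.0000, V(3,3)=0.0000
(2,0): S=18.0989. Δ = (V_up−V_dn)/(S_up−S_dn) = (10.0000−10.0000)/(26.9674−14.2981) = 0.0000. V = [p*·10.0000 + (1−p*)·10.0000]/1.35 = 7.4074. B = V − Δ·S = 7.4074.
(2,1): S=34.1359. Δ = (V_up−V_dn)/(S_up−S_dn) = (10.0000−10.0000)/(50.8625−26.9674) = 0.0000. V = [p*·10.0000 + (1−p*)·10.0000]/1.35 = 7.4074. B = V − Δ·S = 7.4074.
(2,2): S=64.3829. Δ = (V_up−V_dn)/(S_up−S_dn) = (0.0000−10.0000)/(95.9305−50.8625) = -0.2219. V = [p*·0.0000 + (1−p*)·10.0000]/1.35 = 1.4815. B = V − Δ·S = 15.7672.
(1,0): S=22.9100. Δ = (V_up−V_dn)/(S_up−S_dn) = (7.4074−7.4074)/(34.1359−18.0989) = 0.0000. V = [p*·7.4074 + (1−p*)·7.4074]/1.35 = 5.4870. B = V − Δ·S = 5.4870.
(1,1): S=43.2100. Δ = (V_up−V_dn)/(S_up−S_dn) = (1.4815−7.4074)/(64.3829−34.1359) = -0.1959. V = [p*·1.4815 + (1−p*)·7.4074]/1.35 = 1.9753. B = V − Δ·S = 10.4409.
(0,0): S=29.0000. Δ = (V_up−V_dn)/(S_up−S_dn) = (1.9753−5.4870)/(43.2100−22.9100) = -0.1730. V = [p*·1.9753 + (1−p*)·5.4870]/1.35 = 1.9834. B = V − Δ·S = 7.0001.
Each (Δ,B) replicates both successor values, so the strategy is self-financing and V0 is arbitrage-free.

(0,0): Delta=-0.1730 Bond=7.0001
(1,0): Delta=0.0000 Bond=5.4870
(1,1): Delta=-0.1959 Bond=10.4409
(2,0): Delta=0.0000 Bond=7.4074
(2,1): Delta=0.0000 Bond=7.4074
(2,2): Delta=-0.2219 Bond=15.7672
V0=1.9834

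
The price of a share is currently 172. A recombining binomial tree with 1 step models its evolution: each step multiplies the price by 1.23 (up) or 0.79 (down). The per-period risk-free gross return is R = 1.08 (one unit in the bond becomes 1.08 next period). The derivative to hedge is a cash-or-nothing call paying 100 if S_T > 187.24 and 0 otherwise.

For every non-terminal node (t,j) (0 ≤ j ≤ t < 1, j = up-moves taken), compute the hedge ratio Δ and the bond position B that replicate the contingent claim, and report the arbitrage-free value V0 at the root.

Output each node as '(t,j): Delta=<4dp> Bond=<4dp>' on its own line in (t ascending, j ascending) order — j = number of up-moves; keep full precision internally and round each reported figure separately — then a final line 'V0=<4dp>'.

The replicating-portfolio and risk-neutral prices coincide; use p* = (1.08−0.79)/(1.23−0.79) = 0.6591 for the latter.
Terminal payoffs: V(1,0)=0.0000, V(1,1)=100.0000
Node (0,0) S=172.0000: V=(p*·100.0000+(1−p*)·0.0000)/1.08=61.0269; Δ=(100.0000−0.0000)/(211.5600−135.8800)=1.3214; B=V−Δ·S=-166.2458
Each (Δ,B) replicates both successor values, so the strategy is self-financing and V0 is arbitrage-free.

(0,0): Delta=1.3214 Bond=-166.2458
V0=61.0269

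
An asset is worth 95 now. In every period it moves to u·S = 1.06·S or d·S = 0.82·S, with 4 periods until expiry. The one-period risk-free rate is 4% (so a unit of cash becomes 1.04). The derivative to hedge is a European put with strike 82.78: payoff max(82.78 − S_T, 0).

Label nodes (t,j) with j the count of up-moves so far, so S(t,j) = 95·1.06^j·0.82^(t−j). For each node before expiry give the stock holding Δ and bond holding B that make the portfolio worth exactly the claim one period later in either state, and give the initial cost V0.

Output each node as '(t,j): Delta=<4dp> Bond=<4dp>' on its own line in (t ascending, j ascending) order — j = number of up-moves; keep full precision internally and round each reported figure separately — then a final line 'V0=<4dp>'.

Risk-neutral probability p* = (R−d)/(u−d) = (1.04−0.82)/(1.06−0.82) = 0.9167.
At expiry t=4: V(4,0)=39.8284, V(4,1)=27.2572, V(4,2)=11.0067, V(4,3)=0.0000, V(4,4)=0.0000
  t=3,j=0: stock 52.3800 → up 55.5228 (V=27.2572), down 42.9516 (V=39.8284). Price 27.2162; hedge Δ=-1.0000, bond B=79.5962.
  t=3,j=1: stock 67.7107 → up 71.7733 (V=11.0067), down 55.5228 (V=27.2572). Price 11.8855; hedge Δ=-1.0000, bond B=79.5962.
  t=3,j=2: stock 87.5284 → up 92.7801 (V=0.0000), down 71.7733 (V=11.0067). Price 0.8819; hedge Δ=-0.5240, bond B=46.7431.
  t=3,j=3: stock 113.1465 → up 119.9353 (V=0.0000), down 92.7801 (V=0.0000). Price 0.0000; hedge Δ=0.0000, bond B=0.0000.
  t=2,j=0: stock 63.8780 → up 67.7107 (V=11.8855), down 52.3800 (V=27.2162). Price 12.6568; hedge Δ=-1.0000, bond B=76.5348.
  t=2,j=1: stock 82.5740 → up 87.5284 (V=0.8819), down 67.7107 (V=11.8855). Price 1.7297; hedge Δ=-0.5552, bond B=47.5778.
  t=2,j=2: stock 106.7420 → up 113.1465 (V=0.0000), down 87.5284 (V=0.8819). Price 0.0707; hedge Δ=-0.0344, bond B=3.7454.
  t=1,j=0: stock 77.9000 → up 82.5740 (V=1.7297), down 63.8780 (V=12.6568). Price 2.5388; hedge Δ=-0.5845, bond B=48.0681.
  t=1,j=1: stock 100.7000 → up 106.7420 (V=0.0707), down 82.5740 (V=1.7297). Price 0.2009; hedge Δ=-0.0686, bond B=7.1136.
  t=0,j=0: stock 95.0000 → up 100.7000 (V=0.2009), down 77.9000 (V=2.5388). Price 0.3805; hedge Δ=-0.1025, bond B=10.1216.
The time-0 hedge costs 0.3805, which is the no-arbitrage price.

(0,0): Delta=-0.1025 Bond=10.1216
(1,0): Delta=-0.5845 Bond=48.0681
(1,1): Delta=-0.0686 Bond=7.1136
(2,0): Delta=-1.0000 Bond=76.5348
(2,1): Delta=-0.5552 Bond=47.5778
(2,2): Delta=-0.0344 Bond=3.7454
(3,0): Delta=-1.0000 Bond=79.5962
(3,1): Delta=-1.0000 Bond=79.5962
(3,2): Delta=-0.5240 Bond=46.7431
(3,3): Delta=0.0000 Bond=0.0000
V0=0.3805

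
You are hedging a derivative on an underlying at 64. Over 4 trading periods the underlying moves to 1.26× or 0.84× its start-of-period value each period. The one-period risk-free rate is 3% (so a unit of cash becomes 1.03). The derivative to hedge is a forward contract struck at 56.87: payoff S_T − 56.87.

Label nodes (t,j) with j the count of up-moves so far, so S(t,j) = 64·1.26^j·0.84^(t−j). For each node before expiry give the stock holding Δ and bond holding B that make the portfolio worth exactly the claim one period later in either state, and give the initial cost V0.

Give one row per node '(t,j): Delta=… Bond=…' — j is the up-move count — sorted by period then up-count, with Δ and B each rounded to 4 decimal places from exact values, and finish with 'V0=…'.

Under the risk-neutral measure, an up-move has probability p* = (R−d)/(u−d) = 0.4524 and values discount at R = 1.03.
Payoff layer (t=4): V(4,0)=-25.0062, V(4,1)=-9.0743, V(4,2)=14.8235, V(4,3)=50.6702, V(4,4)=104.4403
(3,0): S=37.9331. Δ = (V_up−V_dn)/(S_up−S_dn) = (-9.0743−-25.0062)/(47.7957−31.8638) = 1.0000. V = [p*·-9.0743 + (1−p*)·-25.0062]/1.03 = -17.2805. B = V − Δ·S = -55.2136.
(3,1): S=56.8996. Δ = (V_up−V_dn)/(S_up−S_dn) = (14.8235−-9.0743)/(71.6935−47.7957) = 1.0000. V = [p*·14.8235 + (1−p*)·-9.0743]/1.03 = 1.6860. B = V − Δ·S = -55.2136.
(3,2): S=85.3494. Δ = (V_up−V_dn)/(S_up−S_dn) = (50.6702−14.8235)/(107.5402−71.6935) = 1.0000. V = [p*·50.6702 + (1−p*)·14.8235]/1.03 = 30.1358. B = V − Δ·S = -55.2136.
(3,3): S=128.0241. Δ = (V_up−V_dn)/(S_up−S_dn) = (104.4403−50.6702)/(161.3103−107.5402) = 1.0000. V = [p*·104.4403 + (1−p*)·50.6702]/1.03 = 72.8105. B = V − Δ·S = -55.2136.
(2,0): S=45.1584. Δ = (V_up−V_dn)/(S_up−S_dn) = (1.6860−-17.2805)/(56.8996−37.9331) = 1.0000. V = [p*·1.6860 + (1−p*)·-17.2805]/1.03 = -8.4470. B = V − Δ·S = -53.6054.
(2,1): S=67.7376. Δ = (V_up−V_dn)/(S_up−S_dn) = (30.1358−1.6860)/(85.3494−56.8996) = 1.0000. V = [p*·30.1358 + (1−p*)·1.6860]/1.03 = 14.1322. B = V − Δ·S = -53.6054.
(2,2): S=101.6064. Δ = (V_up−V_dn)/(S_up−S_dn) = (72.8105−30.1358)/(128.0241−85.3494) = 1.0000. V = [p*·72.8105 + (1−p*)·30.1358]/1.03 = 48.0010. B = V − Δ·S = -53.6054.
(1,0): S=53.7600. Δ = (V_up−V_dn)/(S_up−S_dn) = (14.1322−-8.4470)/(67.7376−45.1584) = 1.0000. V = [p*·14.1322 + (1−p*)·-8.4470]/1.03 = 1.7159. B = V − Δ·S = -52.0441.
(1,1): S=80.6400. Δ = (V_up−V_dn)/(S_up−S_dn) = (48.0010−14.1322)/(101.6064−67.7376) = 1.0000. V = [p*·48.0010 + (1−p*)·14.1322]/1.03 = 28.5959. B = V − Δ·S = -52.0441.
(0,0): S=64.0000. Δ = (V_up−V_dn)/(S_up−S_dn) = (28.5959−1.7159)/(80.6400−53.7600) = 1.0000. V = [p*·28.5959 + (1−p*)·1.7159]/1.03 = 13.4717. B = V − Δ·S = -50.5283.
Check: Δ(0,0)·S0 + B(0,0) = 13.4717 = V0.

(0,0): Delta=1.0000 Bond=-50.5283
(1,0): Delta=1.0000 Bond=-52.0441
(1,1): Delta=1.0000 Bond=-52.0441
(2,0): Delta=1.0000 Bond=-53.6054
(2,1): Delta=1.0000 Bond=-53.6054
(2,2): Delta=1.0000 Bond=-53.6054
(3,0): Delta=1.0000 Bond=-55.2136
(3,1): Delta=1.0000 Bond=-55.2136
(3,2): Delta=1.0000 Bond=-55.2136
(3,3): Delta=1.0000 Bond=-55.2136
V0=13.4717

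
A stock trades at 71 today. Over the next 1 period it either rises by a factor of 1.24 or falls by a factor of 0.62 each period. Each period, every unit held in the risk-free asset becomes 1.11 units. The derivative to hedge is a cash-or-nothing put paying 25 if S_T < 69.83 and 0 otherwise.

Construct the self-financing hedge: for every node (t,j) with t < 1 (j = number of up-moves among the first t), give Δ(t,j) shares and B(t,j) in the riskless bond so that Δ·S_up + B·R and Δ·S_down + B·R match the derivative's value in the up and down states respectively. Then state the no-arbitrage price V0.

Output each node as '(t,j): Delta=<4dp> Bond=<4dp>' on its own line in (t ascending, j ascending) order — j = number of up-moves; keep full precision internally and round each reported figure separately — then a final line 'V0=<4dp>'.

Since d<R<u, set p* = (R−d)/(u−d) = 0.7903; price each node as the discounted p*-expectation of its children.
Terminal values V(1,·): V(1,0)=25.0000, V(1,1)=0.0000
  t=0,j=0: stock 71.0000 → up 88.0400 (V=0.0000), down 44.0200 (V=25.0000). Price 4.7225; hedge Δ=-0.5679, bond B=45.0450.
Root portfolio cost Δ·71+B reproduces V0=4.7225.

(0,0): Delta=-0.5679 Bond=45.0450
V0=4.7225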